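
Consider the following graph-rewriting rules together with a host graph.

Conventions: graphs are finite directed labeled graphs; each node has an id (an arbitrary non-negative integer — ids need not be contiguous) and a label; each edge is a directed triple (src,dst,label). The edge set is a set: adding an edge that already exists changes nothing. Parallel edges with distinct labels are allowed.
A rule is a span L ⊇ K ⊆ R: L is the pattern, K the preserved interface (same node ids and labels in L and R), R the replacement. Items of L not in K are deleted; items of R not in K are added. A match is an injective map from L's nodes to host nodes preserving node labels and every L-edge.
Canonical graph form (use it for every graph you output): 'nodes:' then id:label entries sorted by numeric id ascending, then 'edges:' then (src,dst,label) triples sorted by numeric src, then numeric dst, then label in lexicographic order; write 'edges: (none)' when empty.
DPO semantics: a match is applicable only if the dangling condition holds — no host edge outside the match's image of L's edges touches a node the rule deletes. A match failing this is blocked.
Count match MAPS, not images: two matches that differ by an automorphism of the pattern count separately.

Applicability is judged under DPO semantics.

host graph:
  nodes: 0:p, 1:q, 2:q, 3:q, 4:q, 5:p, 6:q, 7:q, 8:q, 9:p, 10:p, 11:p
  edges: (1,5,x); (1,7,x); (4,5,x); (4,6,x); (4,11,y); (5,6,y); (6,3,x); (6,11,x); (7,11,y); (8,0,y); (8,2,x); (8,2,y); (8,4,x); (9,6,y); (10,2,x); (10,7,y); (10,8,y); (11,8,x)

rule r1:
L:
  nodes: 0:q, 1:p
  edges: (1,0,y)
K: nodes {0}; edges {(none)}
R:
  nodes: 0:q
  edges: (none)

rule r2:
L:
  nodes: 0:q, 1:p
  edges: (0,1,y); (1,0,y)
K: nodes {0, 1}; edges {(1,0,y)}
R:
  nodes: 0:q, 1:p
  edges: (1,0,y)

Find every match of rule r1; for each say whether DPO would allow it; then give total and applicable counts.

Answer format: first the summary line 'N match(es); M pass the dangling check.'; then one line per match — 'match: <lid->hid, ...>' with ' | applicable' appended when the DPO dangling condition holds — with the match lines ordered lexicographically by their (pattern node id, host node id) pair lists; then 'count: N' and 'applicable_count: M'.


4 match(es); 1 pass the dangling check.
match: 0->6, 1->5
match: 0->6, 1->9 | applicable
match: 0->7, 1->10
match: 0->8, 1->10
count: 4
applicable_count: 1


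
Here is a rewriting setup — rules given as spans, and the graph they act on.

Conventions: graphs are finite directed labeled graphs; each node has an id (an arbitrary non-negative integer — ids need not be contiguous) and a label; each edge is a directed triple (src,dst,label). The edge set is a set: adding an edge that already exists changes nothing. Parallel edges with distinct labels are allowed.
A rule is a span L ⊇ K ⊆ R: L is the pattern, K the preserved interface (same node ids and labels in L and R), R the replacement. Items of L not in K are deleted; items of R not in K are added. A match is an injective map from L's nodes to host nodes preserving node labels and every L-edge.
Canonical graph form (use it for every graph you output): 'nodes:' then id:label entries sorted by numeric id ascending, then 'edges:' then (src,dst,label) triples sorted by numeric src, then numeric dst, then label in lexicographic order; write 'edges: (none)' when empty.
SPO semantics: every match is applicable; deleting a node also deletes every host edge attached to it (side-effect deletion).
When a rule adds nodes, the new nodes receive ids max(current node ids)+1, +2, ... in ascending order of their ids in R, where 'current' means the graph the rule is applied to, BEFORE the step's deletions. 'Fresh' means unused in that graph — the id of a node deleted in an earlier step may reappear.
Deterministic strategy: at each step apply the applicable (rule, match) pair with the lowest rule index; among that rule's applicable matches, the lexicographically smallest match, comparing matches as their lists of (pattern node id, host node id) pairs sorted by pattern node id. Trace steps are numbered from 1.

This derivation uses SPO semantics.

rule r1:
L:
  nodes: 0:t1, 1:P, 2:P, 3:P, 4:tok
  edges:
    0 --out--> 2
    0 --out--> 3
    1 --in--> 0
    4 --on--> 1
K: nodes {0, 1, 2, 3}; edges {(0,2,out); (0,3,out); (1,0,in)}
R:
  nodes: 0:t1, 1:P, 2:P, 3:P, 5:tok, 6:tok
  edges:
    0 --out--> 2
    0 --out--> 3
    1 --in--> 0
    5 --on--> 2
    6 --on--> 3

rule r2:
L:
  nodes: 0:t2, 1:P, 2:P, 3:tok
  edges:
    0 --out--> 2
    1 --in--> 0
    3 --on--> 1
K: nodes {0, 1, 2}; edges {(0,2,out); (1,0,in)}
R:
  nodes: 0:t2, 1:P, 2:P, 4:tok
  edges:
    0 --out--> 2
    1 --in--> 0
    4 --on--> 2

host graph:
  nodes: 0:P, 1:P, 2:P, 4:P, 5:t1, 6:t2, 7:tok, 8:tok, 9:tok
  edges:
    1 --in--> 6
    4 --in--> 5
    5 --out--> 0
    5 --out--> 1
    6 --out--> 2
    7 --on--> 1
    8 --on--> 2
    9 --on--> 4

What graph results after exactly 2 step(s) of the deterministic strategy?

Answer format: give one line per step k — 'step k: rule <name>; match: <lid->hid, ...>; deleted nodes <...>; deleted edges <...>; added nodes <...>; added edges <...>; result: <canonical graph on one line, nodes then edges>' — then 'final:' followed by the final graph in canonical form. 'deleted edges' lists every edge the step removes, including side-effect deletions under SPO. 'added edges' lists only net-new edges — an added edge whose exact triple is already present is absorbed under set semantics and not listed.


step 1: rule r1; match: 0->5, 1->4, 2->0, 3->1, 4->9; deleted nodes 9; deleted edges (9,4,on); added nodes 10, 11; added edges (10,0,on); (11,1,on); result: nodes: 0:P, 1:P, 2:P, 4:P, 5:t1, 6:t2, 7:tok, 8:tok, 10:tok, 11:tok edges: (1,6,in); (4,5,in); (5,0,out); (5,1,out); (6,2,out); (7,1,on); (8,2,on); (10,0,on); (11,1,on)
step 2: rule r2; match: 0->6, 1->1, 2->2, 3->7; deleted nodes 7; deleted edges (7,1,on); added nodes 12; added edges (12,2,on); result: nodes: 0:P, 1:P, 2:P, 4:P, 5:t1, 6:t2, 8:tok, 10:tok, 11:tok, 12:tok edges: (1,6,in); (4,5,in); (5,0,out); (5,1,out); (6,2,out); (8,2,on); (10,0,on); (11,1,on); (12,2,on)
final:
nodes: 0:P, 1:P, 2:P, 4:P, 5:t1, 6:t2, 8:tok, 10:tok, 11:tok, 12:tok
edges: (1,6,in); (4,5,in); (5,0,out); (5,1,out); (6,2,out); (8,2,on); (10,0,on); (11,1,on); (12,2,on)


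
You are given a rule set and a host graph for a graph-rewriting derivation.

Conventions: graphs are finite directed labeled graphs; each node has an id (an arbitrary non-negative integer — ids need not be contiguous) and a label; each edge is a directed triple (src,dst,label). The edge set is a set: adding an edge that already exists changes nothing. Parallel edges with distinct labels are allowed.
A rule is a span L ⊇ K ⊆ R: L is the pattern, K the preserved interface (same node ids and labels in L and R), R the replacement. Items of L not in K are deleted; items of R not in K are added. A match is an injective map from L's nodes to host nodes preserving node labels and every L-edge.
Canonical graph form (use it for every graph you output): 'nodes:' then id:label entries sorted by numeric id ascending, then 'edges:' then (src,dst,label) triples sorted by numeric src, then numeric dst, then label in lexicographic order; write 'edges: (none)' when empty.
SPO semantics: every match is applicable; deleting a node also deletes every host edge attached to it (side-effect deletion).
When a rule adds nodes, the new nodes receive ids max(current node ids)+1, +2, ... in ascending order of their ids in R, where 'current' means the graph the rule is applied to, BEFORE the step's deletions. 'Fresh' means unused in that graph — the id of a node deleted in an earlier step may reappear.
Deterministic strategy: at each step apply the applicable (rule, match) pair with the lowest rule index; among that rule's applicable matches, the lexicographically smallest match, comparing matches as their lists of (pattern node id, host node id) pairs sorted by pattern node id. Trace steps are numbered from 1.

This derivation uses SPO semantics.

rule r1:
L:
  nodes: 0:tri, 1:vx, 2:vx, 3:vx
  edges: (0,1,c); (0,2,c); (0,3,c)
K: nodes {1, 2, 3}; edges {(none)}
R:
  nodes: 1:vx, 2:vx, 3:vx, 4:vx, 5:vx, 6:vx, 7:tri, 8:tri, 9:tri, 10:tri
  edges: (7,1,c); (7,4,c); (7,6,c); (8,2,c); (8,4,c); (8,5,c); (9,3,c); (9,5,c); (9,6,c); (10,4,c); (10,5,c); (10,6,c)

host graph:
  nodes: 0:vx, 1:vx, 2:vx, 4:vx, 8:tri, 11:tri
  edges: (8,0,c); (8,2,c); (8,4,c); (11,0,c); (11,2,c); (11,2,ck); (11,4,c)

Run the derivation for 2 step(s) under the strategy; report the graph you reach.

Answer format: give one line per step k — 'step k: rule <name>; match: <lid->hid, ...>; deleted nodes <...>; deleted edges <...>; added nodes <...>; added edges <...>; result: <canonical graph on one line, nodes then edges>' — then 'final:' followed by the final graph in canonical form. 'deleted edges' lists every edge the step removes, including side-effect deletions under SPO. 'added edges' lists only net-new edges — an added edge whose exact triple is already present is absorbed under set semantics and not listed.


step 1: rule r1; match: 0->8, 1->0, 2->2, 3->4; deleted nodes 8; deleted edges (8,0,c); (8,2,c); (8,4,c); added nodes 12, 13, 14, 15, 16, 17, 18; added edges (15,0,c); (15,12,c); (15,14,c); (16,2,c); (16,12,c); (16,13,c); (17,4,c); (17,13,c); (17,14,c); (18,12,c); (18,13,c); (18,14,c); result: nodes: 0:vx, 1:vx, 2:vx, 4:vx, 11:tri, 12:vx, 13:vx, 14:vx, 15:tri, 16:tri, 17:tri, 18:tri edges: (11,0,c); (11,2,c); (11,2,ck); (11,4,c); (15,0,c); (15,12,c); (15,14,c); (16,2,c); (16,12,c); (16,13,c); (17,4,c); (17,13,c); (17,14,c); (18,12,c); (18,13,c); (18,14,c)
step 2: rule r1; match: 0->11, 1->0, 2->2, 3->4; deleted nodes 11; deleted edges (11,0,c); (11,2,c); (11,2,ck); (11,4,c); added nodes 19, 20, 21, 22, 23, 24, 25; added edges (22,0,c); (22,19,c); (22,21,c); (23,2,c); (23,19,c); (23,20,c); (24,4,c); (24,20,c); (24,21,c); (25,19,c); (25,20,c); (25,21,c); result: nodes: 0:vx, 1:vx, 2:vx, 4:vx, 12:vx, 13:vx, 14:vx, 15:tri, 16:tri, 17:tri, 18:tri, 19:vx, 20:vx, 21:vx, 22:tri, 23:tri, 24:tri, 25:tri edges: (15,0,c); (15,12,c); (15,14,c); (16,2,c); (16,12,c); (16,13,c); (17,4,c); (17,13,c); (17,14,c); (18,12,c); (18,13,c); (18,14,c); (22,0,c); (22,19,c); (22,21,c); (23,2,c); (23,19,c); (23,20,c); (24,4,c); (24,20,c); (24,21,c); (25,19,c); (25,20,c); (25,21,c)
final:
nodes: 0:vx, 1:vx, 2:vx, 4:vx, 12:vx, 13:vx, 14:vx, 15:tri, 16:tri, 17:tri, 18:tri, 19:vx, 20:vx, 21:vx, 22:tri, 23:tri, 24:tri, 25:tri
edges: (15,0,c); (15,12,c); (15,14,c); (16,2,c); (16,12,c); (16,13,c); (17,4,c); (17,13,c); (17,14,c); (18,12,c); (18,13,c); (18,14,c); (22,0,c); (22,19,c); (22,21,c); (23,2,c); (23,19,c); (23,20,c); (24,4,c); (24,20,c); (24,21,c); (25,19,c); (25,20,c); (25,21,c)


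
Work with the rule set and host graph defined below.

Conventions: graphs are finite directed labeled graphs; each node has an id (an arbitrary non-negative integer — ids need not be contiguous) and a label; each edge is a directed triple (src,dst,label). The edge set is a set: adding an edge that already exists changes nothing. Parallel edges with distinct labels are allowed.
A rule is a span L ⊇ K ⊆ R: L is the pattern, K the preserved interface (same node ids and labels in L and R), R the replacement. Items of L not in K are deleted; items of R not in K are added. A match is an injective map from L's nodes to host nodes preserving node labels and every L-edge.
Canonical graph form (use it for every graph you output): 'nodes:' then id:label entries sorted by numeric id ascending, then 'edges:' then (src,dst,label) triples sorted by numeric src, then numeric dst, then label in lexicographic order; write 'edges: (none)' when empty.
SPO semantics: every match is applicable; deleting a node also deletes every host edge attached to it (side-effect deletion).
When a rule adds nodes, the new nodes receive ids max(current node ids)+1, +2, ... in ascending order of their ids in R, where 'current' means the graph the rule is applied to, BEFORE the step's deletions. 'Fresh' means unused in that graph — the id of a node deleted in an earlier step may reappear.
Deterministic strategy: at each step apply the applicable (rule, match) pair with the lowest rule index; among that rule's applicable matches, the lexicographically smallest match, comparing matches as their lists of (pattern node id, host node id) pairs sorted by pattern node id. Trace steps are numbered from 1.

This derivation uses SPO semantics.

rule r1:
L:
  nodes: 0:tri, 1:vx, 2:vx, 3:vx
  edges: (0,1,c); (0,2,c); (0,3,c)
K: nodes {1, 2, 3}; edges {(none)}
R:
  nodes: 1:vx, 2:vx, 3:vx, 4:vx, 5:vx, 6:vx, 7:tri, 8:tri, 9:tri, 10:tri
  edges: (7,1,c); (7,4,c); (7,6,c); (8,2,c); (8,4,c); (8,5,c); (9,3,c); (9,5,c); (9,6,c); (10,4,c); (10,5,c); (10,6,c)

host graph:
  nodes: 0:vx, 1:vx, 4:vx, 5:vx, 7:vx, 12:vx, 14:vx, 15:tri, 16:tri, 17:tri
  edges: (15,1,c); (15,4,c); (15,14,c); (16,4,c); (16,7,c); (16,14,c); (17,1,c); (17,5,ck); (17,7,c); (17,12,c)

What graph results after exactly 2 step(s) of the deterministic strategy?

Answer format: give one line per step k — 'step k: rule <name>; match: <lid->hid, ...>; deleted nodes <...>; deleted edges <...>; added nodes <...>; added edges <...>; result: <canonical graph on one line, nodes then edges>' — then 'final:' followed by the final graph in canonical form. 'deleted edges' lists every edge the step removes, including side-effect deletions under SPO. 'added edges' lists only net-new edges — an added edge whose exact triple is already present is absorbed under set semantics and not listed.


step 1: rule r1; match: 0->15, 1->1, 2->4, 3->14; deleted nodes 15; deleted edges (15,1,c); (15,4,c); (15,14,c); added nodes 18, 19, 20, 21, 22, 23, 24; added edges (21,1,c); (21,18,c); (21,20,c); (22,4,c); (22,18,c); (22,19,c); (23,14,c); (23,19,c); (23,20,c); (24,18,c); (24,19,c); (24,20,c); result: nodes: 0:vx, 1:vx, 4:vx, 5:vx, 7:vx, 12:vx, 14:vx, 16:tri, 17:tri, 18:vx, 19:vx, 20:vx, 21:tri, 22:tri, 23:tri, 24:tri edges: (16,4,c); (16,7,c); (16,14,c); (17,1,c); (17,5,ck); (17,7,c); (17,12,c); (21,1,c); (21,18,c); (21,20,c); (22,4,c); (22,18,c); (22,19,c); (23,14,c); (23,19,c); (23,20,c); (24,18,c); (24,19,c); (24,20,c)
step 2: rule r1; match: 0->16, 1->4, 2->7, 3->14; deleted nodes 16; deleted edges (16,4,c); (16,7,c); (16,14,c); added nodes 25, 26, 27, 28, 29, 30, 31; added edges (28,4,c); (28,25,c); (28,27,c); (29,7,c); (29,25,c); (29,26,c); (30,14,c); (30,26,c); (30,27,c); (31,25,c); (31,26,c); (31,27,c); result: nodes: 0:vx, 1:vx, 4:vx, 5:vx, 7:vx, 12:vx, 14:vx, 17:tri, 18:vx, 19:vx, 20:vx, 21:tri, 22:tri, 23:tri, 24:tri, 25:vx, 26:vx, 27:vx, 28:tri, 29:tri, 30:tri, 31:tri edges: (17,1,c); (17,5,ck); (17,7,c); (17,12,c); (21,1,c); (21,18,c); (21,20,c); (22,4,c); (22,18,c); (22,19,c); (23,14,c); (23,19,c); (23,20,c); (24,18,c); (24,19,c); (24,20,c); (28,4,c); (28,25,c); (28,27,c); (29,7,c); (29,25,c); (29,26,c); (30,14,c); (30,26,c); (30,27,c); (31,25,c); (31,26,c); (31,27,c)
final:
nodes: 0:vx, 1:vx, 4:vx, 5:vx, 7:vx, 12:vx, 14:vx, 17:tri, 18:vx, 19:vx, 20:vx, 21:tri, 22:tri, 23:tri, 24:tri, 25:vx, 26:vx, 27:vx, 28:tri, 29:tri, 30:tri, 31:tri
edges: (17,1,c); (17,5,ck); (17,7,c); (17,12,c); (21,1,c); (21,18,c); (21,20,c); (22,4,c); (22,18,c); (22,19,c); (23,14,c); (23,19,c); (23,20,c); (24,18,c); (24,19,c); (24,20,c); (28,4,c); (28,25,c); (28,27,c); (29,7,c); (29,25,c); (29,26,c); (30,14,c); (30,26,c); (30,27,c); (31,25,c); (31,26,c); (31,27,c)


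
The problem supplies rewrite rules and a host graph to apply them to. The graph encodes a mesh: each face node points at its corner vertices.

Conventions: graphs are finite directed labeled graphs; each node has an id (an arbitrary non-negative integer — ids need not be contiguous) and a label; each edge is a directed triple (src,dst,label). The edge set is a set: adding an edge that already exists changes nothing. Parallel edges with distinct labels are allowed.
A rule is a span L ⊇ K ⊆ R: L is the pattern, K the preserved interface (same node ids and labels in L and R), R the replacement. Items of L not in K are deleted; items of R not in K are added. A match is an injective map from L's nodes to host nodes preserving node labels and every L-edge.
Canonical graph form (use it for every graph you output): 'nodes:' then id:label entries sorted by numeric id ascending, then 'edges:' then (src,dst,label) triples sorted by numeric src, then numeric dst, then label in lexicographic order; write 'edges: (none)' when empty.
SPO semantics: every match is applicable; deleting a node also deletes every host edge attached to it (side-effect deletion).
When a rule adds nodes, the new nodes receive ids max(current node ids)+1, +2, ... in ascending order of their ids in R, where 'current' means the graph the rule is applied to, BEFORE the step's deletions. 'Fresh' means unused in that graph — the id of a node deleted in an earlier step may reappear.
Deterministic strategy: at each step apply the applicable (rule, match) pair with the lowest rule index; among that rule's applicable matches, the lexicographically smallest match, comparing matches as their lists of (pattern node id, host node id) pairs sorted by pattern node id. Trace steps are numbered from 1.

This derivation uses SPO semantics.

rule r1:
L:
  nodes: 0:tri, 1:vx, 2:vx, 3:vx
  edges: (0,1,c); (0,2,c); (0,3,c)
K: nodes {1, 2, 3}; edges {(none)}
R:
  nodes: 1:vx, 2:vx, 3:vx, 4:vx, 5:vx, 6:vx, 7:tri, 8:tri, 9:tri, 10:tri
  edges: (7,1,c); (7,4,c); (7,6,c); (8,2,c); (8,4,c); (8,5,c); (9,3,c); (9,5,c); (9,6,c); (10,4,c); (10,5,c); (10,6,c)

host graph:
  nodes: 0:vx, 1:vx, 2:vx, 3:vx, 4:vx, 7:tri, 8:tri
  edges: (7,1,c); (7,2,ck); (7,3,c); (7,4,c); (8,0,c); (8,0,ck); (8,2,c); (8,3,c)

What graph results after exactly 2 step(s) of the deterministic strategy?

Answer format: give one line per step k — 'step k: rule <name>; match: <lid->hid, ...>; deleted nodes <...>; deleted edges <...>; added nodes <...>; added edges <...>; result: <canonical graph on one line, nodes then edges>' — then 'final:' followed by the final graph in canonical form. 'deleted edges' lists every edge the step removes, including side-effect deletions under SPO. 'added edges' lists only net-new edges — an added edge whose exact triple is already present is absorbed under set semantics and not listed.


step 1: rule r1; match: 0->7, 1->1, 2->3, 3->4; deleted nodes 7; deleted edges (7,1,c); (7,2,ck); (7,3,c); (7,4,c); added nodes 9, 10, 11, 12, 13, 14, 15; added edges (12,1,c); (12,9,c); (12,11,c); (13,3,c); (13,9,c); (13,10,c); (14,4,c); (14,10,c); (14,11,c); (15,9,c); (15,10,c); (15,11,c); result: nodes: 0:vx, 1:vx, 2:vx, 3:vx, 4:vx, 8:tri, 9:vx, 10:vx, 11:vx, 12:tri, 13:tri, 14:tri, 15:tri edges: (8,0,c); (8,0,ck); (8,2,c); (8,3,c); (12,1,c); (12,9,c); (12,11,c); (13,3,c); (13,9,c); (13,10,c); (14,4,c); (14,10,c); (14,11,c); (15,9,c); (15,10,c); (15,11,c)
step 2: rule r1; match: 0->8, 1->0, 2->2, 3->3; deleted nodes 8; deleted edges (8,0,c); (8,0,ck); (8,2,c); (8,3,c); added nodes 16, 17, 18, 19, 20, 21, 22; added edges (19,0,c); (19,16,c); (19,18,c); (20,2,c); (20,16,c); (20,17,c); (21,3,c); (21,17,c); (21,18,c); (22,16,c); (22,17,c); (22,18,c); result: nodes: 0:vx, 1:vx, 2:vx, 3:vx, 4:vx, 9:vx, 10:vx, 11:vx, 12:tri, 13:tri, 14:tri, 15:tri, 16:vx, 17:vx, 18:vx, 19:tri, 20:tri, 21:tri, 22:tri edges: (12,1,c); (12,9,c); (12,11,c); (13,3,c); (13,9,c); (13,10,c); (14,4,c); (14,10,c); (14,11,c); (15,9,c); (15,10,c); (15,11,c); (19,0,c); (19,16,c); (19,18,c); (20,2,c); (20,16,c); (20,17,c); (21,3,c); (21,17,c); (21,18,c); (22,16,c); (22,17,c); (22,18,c)
final:
nodes: 0:vx, 1:vx, 2:vx, 3:vx, 4:vx, 9:vx, 10:vx, 11:vx, 12:tri, 13:tri, 14:tri, 15:tri, 16:vx, 17:vx, 18:vx, 19:tri, 20:tri, 21:tri, 22:tri
edges: (12,1,c); (12,9,c); (12,11,c); (13,3,c); (13,9,c); (13,10,c); (14,4,c); (14,10,c); (14,11,c); (15,9,c); (15,10,c); (15,11,c); (19,0,c); (19,16,c); (19,18,c); (20,2,c); (20,16,c); (20,17,c); (21,3,c); (21,17,c); (21,18,c); (22,16,c); (22,17,c); (22,18,c)


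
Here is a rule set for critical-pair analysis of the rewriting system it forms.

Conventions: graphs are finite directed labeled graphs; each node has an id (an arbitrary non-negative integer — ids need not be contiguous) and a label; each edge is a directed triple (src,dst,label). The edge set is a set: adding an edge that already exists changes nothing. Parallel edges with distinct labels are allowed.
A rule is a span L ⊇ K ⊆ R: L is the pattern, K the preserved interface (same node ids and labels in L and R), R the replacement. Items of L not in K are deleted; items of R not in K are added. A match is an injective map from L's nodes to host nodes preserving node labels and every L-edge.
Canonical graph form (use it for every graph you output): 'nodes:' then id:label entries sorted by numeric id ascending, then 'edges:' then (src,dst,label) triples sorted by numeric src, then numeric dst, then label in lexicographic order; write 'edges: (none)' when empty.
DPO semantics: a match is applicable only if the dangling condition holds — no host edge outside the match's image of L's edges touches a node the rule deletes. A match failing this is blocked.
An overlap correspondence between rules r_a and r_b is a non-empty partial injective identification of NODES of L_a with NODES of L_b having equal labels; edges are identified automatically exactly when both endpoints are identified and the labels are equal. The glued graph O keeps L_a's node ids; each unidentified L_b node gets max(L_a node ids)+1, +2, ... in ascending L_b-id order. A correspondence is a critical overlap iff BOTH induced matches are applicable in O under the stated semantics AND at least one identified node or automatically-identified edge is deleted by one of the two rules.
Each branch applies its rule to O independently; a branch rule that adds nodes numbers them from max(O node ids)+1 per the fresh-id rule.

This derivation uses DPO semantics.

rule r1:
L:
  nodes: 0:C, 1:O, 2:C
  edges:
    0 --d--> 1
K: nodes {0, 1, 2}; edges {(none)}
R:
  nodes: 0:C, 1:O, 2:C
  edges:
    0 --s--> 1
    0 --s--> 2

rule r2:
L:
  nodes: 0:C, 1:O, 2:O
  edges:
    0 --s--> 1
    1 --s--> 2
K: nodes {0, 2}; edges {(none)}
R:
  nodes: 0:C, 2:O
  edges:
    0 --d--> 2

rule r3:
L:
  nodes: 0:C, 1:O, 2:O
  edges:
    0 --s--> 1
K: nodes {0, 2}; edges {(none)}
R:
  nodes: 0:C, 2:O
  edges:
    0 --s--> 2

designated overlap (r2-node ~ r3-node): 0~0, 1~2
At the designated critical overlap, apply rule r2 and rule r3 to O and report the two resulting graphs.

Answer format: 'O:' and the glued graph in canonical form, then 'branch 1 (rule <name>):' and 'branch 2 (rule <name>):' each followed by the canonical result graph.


O:
nodes: 0:C, 1:O, 2:O, 3:O
edges: (0,1,s); (0,3,s); (1,2,s)
branch 1 (rule r2):
nodes: 0:C, 2:O, 3:O
edges: (0,2,d); (0,3,s)
branch 2 (rule r3):
nodes: 0:C, 1:O, 2:O
edges: (0,1,s); (1,2,s)


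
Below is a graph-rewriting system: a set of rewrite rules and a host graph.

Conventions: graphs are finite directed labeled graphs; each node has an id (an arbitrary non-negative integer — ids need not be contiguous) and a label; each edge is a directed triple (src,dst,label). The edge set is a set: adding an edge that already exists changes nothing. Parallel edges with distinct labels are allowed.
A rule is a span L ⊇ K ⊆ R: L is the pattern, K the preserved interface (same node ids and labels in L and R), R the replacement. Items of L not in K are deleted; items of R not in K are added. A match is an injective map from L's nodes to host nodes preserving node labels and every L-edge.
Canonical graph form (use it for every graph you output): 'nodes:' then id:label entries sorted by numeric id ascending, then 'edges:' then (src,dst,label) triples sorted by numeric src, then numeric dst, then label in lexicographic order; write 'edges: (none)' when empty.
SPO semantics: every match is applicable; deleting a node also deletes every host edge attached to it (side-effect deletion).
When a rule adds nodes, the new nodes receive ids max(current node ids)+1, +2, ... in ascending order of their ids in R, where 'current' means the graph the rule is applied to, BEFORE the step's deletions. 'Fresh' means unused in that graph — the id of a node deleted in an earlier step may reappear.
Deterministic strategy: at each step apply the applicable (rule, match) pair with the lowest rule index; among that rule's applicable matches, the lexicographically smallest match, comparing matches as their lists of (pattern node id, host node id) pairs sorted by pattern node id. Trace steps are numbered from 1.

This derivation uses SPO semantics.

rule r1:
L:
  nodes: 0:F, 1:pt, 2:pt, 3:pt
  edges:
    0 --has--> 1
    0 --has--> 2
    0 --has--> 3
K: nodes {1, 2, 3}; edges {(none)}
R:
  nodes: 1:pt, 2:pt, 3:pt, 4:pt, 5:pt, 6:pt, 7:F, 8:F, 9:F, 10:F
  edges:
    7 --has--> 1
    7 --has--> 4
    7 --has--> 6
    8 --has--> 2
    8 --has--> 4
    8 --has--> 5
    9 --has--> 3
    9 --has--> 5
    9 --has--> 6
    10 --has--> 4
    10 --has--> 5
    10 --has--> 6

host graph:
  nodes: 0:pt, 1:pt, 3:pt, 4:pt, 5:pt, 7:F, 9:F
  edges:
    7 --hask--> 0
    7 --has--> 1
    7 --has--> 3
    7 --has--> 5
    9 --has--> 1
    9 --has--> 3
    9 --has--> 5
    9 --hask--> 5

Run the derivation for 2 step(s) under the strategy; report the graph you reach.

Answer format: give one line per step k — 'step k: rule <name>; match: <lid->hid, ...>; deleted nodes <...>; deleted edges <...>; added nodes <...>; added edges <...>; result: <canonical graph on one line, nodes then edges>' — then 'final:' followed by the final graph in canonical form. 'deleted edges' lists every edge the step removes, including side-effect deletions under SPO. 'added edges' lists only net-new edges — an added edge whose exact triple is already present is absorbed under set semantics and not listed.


step 1: rule r1; match: 0->7, 1->1, 2->3, 3->5; deleted nodes 7; deleted edges (7,0,hask); (7,1,has); (7,3,has); (7,5,has); added nodes 10, 11, 12, 13, 14, 15, 16; added edges (13,1,has); (13,10,has); (13,12,has); (14,3,has); (14,10,has); (14,11,has); (15,5,has); (15,11,has); (15,12,has); (16,10,has); (16,11,has); (16,12,has); result: nodes: 0:pt, 1:pt, 3:pt, 4:pt, 5:pt, 9:F, 10:pt, 11:pt, 12:pt, 13:F, 14:F, 15:F, 16:F edges: (9,1,has); (9,3,has); (9,5,has); (9,5,hask); (13,1,has); (13,10,has); (13,12,has); (14,3,has); (14,10,has); (14,11,has); (15,5,has); (15,11,has); (15,12,has); (16,10,has); (16,11,has); (16,12,has)
step 2: rule r1; match: 0->9, 1->1, 2->3, 3->5; deleted nodes 9; deleted edges (9,1,has); (9,3,has); (9,5,has); (9,5,hask); added nodes 17, 18, 19, 20, 21, 22, 23; added edges (20,1,has); (20,17,has); (20,19,has); (21,3,has); (21,17,has); (21,18,has); (22,5,has); (22,18,has); (22,19,has); (23,17,has); (23,18,has); (23,19,has); result: nodes: 0:pt, 1:pt, 3:pt, 4:pt, 5:pt, 10:pt, 11:pt, 12:pt, 13:F, 14:F, 15:F, 16:F, 17:pt, 18:pt, 19:pt, 20:F, 21:F, 22:F, 23:F edges: (13,1,has); (13,10,has); (13,12,has); (14,3,has); (14,10,has); (14,11,has); (15,5,has); (15,11,has); (15,12,has); (16,10,has); (16,11,has); (16,12,has); (20,1,has); (20,17,has); (20,19,has); (21,3,has); (21,17,has); (21,18,has); (22,5,has); (22,18,has); (22,19,has); (23,17,has); (23,18,has); (23,19,has)
final:
nodes: 0:pt, 1:pt, 3:pt, 4:pt, 5:pt, 10:pt, 11:pt, 12:pt, 13:F, 14:F, 15:F, 16:F, 17:pt, 18:pt, 19:pt, 20:F, 21:F, 22:F, 23:F
edges: (13,1,has); (13,10,has); (13,12,has); (14,3,has); (14,10,has); (14,11,has); (15,5,has); (15,11,has); (15,12,has); (16,10,has); (16,11,has); (16,12,has); (20,1,has); (20,17,has); (20,19,has); (21,3,has); (21,17,has); (21,18,has); (22,5,has); (22,18,has); (22,19,has); (23,17,has); (23,18,has); (23,19,has)


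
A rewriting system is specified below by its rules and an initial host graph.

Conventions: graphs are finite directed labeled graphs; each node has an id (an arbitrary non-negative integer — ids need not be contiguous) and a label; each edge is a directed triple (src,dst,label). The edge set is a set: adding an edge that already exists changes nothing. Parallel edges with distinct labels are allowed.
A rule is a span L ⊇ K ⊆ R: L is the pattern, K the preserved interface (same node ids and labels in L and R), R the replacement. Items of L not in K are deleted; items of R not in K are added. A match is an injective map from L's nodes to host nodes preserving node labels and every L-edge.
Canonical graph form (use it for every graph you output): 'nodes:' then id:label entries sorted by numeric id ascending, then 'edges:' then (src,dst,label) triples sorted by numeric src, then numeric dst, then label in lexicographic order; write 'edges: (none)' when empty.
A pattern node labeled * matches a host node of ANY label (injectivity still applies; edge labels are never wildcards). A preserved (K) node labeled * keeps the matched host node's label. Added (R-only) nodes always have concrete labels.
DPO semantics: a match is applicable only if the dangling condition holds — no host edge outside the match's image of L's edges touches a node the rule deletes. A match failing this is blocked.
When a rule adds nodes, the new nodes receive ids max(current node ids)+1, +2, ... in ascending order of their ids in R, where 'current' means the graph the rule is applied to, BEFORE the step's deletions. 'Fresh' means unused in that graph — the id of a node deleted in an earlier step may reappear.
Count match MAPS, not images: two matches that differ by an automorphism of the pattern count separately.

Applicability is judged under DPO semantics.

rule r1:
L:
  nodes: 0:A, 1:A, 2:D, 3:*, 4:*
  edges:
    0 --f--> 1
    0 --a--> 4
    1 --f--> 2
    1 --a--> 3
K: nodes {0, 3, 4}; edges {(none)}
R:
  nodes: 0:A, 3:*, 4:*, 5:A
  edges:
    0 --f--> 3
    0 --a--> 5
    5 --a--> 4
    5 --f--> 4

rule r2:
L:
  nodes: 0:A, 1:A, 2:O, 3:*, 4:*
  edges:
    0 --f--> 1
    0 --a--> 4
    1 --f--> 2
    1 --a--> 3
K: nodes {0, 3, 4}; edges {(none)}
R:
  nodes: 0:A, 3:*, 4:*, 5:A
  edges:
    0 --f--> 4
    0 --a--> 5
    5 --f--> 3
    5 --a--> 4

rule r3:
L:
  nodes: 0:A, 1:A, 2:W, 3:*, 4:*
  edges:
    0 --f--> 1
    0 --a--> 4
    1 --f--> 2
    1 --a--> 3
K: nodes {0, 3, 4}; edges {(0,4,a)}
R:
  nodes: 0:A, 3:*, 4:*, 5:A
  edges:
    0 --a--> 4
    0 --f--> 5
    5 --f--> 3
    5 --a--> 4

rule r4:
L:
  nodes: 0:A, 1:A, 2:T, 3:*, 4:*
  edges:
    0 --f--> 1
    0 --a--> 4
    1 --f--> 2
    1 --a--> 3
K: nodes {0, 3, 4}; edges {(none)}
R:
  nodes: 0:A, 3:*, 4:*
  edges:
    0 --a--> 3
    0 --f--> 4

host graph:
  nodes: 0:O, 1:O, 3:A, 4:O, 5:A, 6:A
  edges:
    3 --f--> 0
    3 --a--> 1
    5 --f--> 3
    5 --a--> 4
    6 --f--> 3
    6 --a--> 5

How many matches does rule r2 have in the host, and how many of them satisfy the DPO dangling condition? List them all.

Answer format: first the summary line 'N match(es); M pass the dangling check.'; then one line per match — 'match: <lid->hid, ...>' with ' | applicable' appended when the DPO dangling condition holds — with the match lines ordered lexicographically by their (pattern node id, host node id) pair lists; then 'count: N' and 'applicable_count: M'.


2 match(es); 0 pass the dangling check.
match: 0->5, 1->3, 2->0, 3->1, 4->4
match: 0->6, 1->3, 2->0, 3->1, 4->5
count: 2
applicable_count: 0


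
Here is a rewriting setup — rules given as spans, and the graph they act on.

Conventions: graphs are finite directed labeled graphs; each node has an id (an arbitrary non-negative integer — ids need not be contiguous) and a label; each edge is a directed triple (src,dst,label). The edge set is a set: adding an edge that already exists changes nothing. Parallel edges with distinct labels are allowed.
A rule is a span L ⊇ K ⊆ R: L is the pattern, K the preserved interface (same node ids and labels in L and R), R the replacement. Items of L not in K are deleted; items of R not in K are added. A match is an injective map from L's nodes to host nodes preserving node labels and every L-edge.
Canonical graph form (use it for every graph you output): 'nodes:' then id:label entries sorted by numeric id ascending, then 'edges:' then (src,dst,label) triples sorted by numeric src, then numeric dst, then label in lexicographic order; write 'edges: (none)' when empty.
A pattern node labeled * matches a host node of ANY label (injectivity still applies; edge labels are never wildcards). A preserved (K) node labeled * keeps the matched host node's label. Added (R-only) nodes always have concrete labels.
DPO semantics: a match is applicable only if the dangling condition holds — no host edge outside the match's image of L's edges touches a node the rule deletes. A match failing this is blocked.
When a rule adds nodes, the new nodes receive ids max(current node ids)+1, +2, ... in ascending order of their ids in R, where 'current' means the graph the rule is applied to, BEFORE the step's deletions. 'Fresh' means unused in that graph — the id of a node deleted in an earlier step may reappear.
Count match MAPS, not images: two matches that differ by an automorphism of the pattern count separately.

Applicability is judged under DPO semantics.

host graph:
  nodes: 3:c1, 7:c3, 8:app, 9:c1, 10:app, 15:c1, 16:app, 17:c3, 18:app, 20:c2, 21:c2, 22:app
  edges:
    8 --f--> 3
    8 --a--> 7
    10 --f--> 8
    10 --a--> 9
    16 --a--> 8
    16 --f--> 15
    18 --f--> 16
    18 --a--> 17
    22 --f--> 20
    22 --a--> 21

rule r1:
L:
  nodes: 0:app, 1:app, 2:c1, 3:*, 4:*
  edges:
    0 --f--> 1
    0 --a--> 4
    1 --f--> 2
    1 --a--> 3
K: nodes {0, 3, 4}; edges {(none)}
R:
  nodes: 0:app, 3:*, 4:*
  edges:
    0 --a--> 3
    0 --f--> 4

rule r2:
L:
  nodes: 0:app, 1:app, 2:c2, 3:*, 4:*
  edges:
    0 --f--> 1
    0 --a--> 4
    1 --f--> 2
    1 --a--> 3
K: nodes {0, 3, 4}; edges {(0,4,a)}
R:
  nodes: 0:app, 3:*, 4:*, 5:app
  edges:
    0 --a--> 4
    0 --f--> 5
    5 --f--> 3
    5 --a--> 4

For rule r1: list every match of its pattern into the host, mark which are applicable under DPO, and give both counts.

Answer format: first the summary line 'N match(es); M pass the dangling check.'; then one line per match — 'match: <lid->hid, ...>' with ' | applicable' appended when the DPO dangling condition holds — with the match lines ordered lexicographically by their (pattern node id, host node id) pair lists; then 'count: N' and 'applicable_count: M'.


2 match(es); 1 pass the dangling check.
match: 0->10, 1->8, 2->3, 3->7, 4->9
match: 0->18, 1->16, 2->15, 3->8, 4->17 | applicable
count: 2
applicable_count: 1


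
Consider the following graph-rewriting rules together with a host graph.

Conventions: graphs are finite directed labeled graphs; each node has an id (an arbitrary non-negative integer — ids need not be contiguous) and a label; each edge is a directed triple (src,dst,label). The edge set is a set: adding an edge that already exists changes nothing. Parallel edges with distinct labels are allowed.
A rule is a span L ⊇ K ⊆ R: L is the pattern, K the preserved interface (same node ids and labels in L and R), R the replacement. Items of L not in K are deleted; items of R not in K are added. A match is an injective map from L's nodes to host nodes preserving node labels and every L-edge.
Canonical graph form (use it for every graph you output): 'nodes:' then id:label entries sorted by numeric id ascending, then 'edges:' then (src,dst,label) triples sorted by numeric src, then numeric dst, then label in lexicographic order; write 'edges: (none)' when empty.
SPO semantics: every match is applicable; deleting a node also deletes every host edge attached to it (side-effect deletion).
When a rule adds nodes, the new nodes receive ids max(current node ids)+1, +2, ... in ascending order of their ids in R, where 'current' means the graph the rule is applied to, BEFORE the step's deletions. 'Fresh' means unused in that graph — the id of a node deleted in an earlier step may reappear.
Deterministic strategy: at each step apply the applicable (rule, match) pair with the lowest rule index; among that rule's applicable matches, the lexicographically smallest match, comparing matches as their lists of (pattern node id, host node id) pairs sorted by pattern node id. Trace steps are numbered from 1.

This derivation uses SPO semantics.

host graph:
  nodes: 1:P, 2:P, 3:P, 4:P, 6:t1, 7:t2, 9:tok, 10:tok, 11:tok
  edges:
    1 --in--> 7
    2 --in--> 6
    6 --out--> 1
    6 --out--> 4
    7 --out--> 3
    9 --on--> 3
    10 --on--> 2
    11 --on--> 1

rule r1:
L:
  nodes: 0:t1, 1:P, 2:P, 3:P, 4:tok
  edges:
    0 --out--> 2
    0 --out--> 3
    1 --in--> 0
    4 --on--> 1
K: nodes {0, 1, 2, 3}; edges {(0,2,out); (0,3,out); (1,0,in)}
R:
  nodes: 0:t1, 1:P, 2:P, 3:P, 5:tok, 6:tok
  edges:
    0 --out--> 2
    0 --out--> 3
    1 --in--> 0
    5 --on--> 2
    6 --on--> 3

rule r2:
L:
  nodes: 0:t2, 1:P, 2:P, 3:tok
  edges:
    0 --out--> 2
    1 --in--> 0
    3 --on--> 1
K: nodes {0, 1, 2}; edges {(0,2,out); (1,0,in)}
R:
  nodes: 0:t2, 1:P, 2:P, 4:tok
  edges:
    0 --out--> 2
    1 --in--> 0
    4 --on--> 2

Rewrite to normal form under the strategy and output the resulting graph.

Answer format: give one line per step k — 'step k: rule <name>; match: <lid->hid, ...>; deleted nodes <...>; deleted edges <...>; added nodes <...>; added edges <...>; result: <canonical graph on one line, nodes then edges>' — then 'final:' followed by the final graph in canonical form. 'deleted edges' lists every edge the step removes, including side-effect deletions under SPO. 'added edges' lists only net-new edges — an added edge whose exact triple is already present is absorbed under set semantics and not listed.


step 1: rule r1; match: 0->6, 1->2, 2->1, 3->4, 4->10; deleted nodes 10; deleted edges (10,2,on); added nodes 12, 13; added edges (12,1,on); (13,4,on); result: nodes: 1:P, 2:P, 3:P, 4:P, 6:t1, 7:t2, 9:tok, 11:tok, 12:tok, 13:tok edges: (1,7,in); (2,6,in); (6,1,out); (6,4,out); (7,3,out); (9,3,on); (11,1,on); (12,1,on); (13,4,on)
step 2: rule r2; match: 0->7, 1->1, 2->3, 3->11; deleted nodes 11; deleted edges (11,1,on); added nodes 14; added edges (14,3,on); result: nodes: 1:P, 2:P, 3:P, 4:P, 6:t1, 7:t2, 9:tok, 12:tok, 13:tok, 14:tok edges: (1,7,in); (2,6,in); (6,1,out); (6,4,out); (7,3,out); (9,3,on); (12,1,on); (13,4,on); (14,3,on)
step 3: rule r2; match: 0->7, 1->1, 2->3, 3->12; deleted nodes 12; deleted edges (12,1,on); added nodes 15; added edges (15,3,on); result: nodes: 1:P, 2:P, 3:P, 4:P, 6:t1, 7:t2, 9:tok, 13:tok, 14:tok, 15:tok edges: (1,7,in); (2,6,in); (6,1,out); (6,4,out); (7,3,out); (9,3,on); (13,4,on); (14,3,on); (15,3,on)
final:
nodes: 1:P, 2:P, 3:P, 4:P, 6:t1, 7:t2, 9:tok, 13:tok, 14:tok, 15:tok
edges: (1,7,in); (2,6,in); (6,1,out); (6,4,out); (7,3,out); (9,3,on); (13,4,on); (14,3,on); (15,3,on)


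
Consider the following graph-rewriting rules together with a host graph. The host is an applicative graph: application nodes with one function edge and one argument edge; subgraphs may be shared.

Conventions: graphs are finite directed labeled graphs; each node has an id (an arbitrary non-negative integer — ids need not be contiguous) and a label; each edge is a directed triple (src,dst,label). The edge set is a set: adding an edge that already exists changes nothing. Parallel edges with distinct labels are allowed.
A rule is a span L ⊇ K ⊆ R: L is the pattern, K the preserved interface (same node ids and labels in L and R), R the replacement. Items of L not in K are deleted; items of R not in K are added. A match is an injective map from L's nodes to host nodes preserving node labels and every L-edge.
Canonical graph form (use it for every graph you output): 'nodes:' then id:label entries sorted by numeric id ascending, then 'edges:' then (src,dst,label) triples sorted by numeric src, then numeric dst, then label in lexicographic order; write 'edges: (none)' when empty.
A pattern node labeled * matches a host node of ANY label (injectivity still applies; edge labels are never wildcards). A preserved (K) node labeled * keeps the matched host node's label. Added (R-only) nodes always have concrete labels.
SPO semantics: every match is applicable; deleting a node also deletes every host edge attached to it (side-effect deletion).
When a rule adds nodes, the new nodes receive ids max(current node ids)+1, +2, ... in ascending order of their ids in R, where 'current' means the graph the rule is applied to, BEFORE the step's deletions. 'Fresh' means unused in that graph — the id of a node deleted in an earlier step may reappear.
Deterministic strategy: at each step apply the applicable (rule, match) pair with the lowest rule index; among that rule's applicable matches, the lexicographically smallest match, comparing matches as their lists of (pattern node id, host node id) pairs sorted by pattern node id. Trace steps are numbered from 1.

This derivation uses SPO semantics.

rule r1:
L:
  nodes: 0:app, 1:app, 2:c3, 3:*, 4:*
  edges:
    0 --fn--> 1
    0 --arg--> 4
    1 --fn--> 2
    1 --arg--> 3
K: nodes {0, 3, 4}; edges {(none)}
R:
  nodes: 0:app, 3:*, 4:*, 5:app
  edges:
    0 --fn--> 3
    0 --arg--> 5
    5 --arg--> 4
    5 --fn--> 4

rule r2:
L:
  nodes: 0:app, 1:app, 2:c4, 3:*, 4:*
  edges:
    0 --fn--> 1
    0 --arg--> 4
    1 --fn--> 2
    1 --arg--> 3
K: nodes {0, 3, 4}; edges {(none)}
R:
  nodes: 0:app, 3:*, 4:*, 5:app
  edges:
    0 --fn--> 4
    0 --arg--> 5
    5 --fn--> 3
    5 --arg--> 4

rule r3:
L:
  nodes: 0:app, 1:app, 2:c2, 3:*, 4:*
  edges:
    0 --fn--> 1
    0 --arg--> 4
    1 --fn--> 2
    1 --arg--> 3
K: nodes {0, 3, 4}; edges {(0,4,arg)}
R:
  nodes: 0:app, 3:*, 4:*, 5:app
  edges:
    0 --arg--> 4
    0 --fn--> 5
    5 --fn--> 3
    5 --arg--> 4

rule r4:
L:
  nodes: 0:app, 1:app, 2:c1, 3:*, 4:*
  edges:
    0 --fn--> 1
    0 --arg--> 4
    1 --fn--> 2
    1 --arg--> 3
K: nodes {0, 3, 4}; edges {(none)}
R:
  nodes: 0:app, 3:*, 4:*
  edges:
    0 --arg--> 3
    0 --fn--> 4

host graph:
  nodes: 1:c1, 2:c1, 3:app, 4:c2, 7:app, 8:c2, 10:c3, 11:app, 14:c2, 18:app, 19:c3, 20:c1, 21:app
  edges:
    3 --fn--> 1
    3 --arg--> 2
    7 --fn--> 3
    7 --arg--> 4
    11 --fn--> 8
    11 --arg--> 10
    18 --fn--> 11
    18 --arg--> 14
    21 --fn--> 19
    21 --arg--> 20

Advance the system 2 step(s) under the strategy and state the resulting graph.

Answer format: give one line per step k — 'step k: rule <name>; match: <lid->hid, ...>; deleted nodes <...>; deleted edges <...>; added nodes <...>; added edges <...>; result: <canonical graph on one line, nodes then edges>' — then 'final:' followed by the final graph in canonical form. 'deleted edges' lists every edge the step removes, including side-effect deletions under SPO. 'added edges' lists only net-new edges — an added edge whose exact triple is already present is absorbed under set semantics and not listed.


step 1: rule r3; match: 0->18, 1->11, 2->8, 3->10, 4->14; deleted nodes 8, 11; deleted edges (11,8,fn); (11,10,arg); (18,11,fn); added nodes 22; added edges (18,22,fn); (22,10,fn); (22,14,arg); result: nodes: 1:c1, 2:c1, 3:app, 4:c2, 7:app, 10:c3, 14:c2, 18:app, 19:c3, 20:c1, 21:app, 22:app edges: (3,1,fn); (3,2,arg); (7,3,fn); (7,4,arg); (18,14,arg); (18,22,fn); (21,19,fn); (21,20,arg); (22,10,fn); (22,14,arg)
step 2: rule r4; match: 0->7, 1->3, 2->1, 3->2, 4->4; deleted nodes 1, 3; deleted edges (3,1,fn); (3,2,arg); (7,3,fn); (7,4,arg); added nodes (none); added edges (7,2,arg); (7,4,fn); result: nodes: 2:c1, 4:c2, 7:app, 10:c3, 14:c2, 18:app, 19:c3, 20:c1, 21:app, 22:app edges: (7,2,arg); (7,4,fn); (18,14,arg); (18,22,fn); (21,19,fn); (21,20,arg); (22,10,fn); (22,14,arg)
final:
nodes: 2:c1, 4:c2, 7:app, 10:c3, 14:c2, 18:app, 19:c3, 20:c1, 21:app, 22:app
edges: (7,2,arg); (7,4,fn); (18,14,arg); (18,22,fn); (21,19,fn); (21,20,arg); (22,10,fn); (22,14,arg)
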